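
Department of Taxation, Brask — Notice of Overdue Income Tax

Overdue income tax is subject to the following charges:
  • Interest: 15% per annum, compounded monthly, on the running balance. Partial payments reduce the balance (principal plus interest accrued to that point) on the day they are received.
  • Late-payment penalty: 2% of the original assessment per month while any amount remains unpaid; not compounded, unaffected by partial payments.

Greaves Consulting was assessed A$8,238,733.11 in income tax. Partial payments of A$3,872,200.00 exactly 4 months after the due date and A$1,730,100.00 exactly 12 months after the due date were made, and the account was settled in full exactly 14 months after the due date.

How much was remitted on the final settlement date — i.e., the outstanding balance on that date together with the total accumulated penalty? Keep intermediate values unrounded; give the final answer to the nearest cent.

A$5,952,562.92

Monthly rate = 15% ÷ 12 = 1.25%
Balance at month 4: A$8,238,733.1100 × (1 + 0.0125)^4 = A$8,658,458.1440…
After A$3,872,200.00 payment: A$8,658,458.1440… − A$3,872,200.00 = A$4,786,258.1440…
Balance at month 12: A$4,786,258.1440… × (1 + 0.0125)^8 = A$5,286,355.5968…
After A$1,730,100.00 payment: A$5,286,355.5968… − A$1,730,100.00 = A$3,556,255.5968…
Balance at month 14: A$3,556,255.5968… × (1 + 0.0125)^2 = A$3,645,717.6516…
Penalty: 14 × 2% × A$8,238,733.11 = A$2,306,845.27…
Final settlement = outstanding balance + penalty = A$3,645,717.6516… + A$2,306,845.27… = A$5,952,562.92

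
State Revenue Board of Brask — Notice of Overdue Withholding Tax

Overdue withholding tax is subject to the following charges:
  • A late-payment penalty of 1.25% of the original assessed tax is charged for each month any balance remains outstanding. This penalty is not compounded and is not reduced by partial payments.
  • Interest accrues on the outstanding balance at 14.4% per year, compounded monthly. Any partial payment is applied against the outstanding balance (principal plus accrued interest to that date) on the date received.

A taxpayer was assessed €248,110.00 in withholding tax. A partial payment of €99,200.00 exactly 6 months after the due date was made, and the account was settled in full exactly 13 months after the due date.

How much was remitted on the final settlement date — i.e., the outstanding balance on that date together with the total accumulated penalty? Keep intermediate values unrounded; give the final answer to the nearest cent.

Monthly rate = 14.4% ÷ 12 = 1.2%
Balance at month 6: €248,110.0000 × (1 + 0.012)^6 = €266,518.4898…
After €99,200.00 payment: €266,518.4898… − €99,200.00 = €167,318.4898…
Balance at month 13: €167,318.4898… × (1 + 0.012)^7 = €181,889.4558…
Penalty: 13 × 1.25% × €248,110.00 = €40,317.88…
Final settlement = outstanding balance + penalty = €181,889.4558… + €40,317.88… = €222,207.33

€222,207.33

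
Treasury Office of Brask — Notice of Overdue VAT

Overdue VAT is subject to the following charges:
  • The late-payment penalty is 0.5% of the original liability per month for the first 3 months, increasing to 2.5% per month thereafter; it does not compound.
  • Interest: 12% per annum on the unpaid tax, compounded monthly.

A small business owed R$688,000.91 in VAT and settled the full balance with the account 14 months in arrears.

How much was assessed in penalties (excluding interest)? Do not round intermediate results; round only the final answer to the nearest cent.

R$199,520.26

Penalty, months 1–3: 3 × 0.5% × R$688,000.91 = R$10,320.01…
Penalty, months 4–14: 11 × 2.5% × R$688,000.91 = R$189,200.25…
Total penalty = R$10,320.01… + R$189,200.25… = R$199,520.26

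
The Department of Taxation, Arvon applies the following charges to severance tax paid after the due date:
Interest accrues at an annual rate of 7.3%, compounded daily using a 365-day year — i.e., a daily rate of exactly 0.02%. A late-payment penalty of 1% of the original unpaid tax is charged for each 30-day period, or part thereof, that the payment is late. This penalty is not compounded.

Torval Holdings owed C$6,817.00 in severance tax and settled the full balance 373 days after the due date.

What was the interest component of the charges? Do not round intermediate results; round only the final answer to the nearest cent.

C$527.94

Interest: C$6,817.00 × ((1 + 0.0002)^373 − 1) = C$6,817.00 × 0.07744505… = C$527.9429…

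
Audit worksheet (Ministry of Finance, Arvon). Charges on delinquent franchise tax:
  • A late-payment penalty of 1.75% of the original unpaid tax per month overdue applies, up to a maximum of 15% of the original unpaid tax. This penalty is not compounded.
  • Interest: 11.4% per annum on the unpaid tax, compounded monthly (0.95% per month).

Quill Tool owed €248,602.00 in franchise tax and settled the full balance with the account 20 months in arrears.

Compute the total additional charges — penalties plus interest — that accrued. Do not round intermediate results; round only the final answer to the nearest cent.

€89,040.68

Penalty (uncapped): 20 × 1.75% × €248,602.00 = €87,010.70; cap = 15% × €248,602.00 = €37,290.30 → penalty = €37,290.30
Interest: €248,602.00 × ((1 + 0.0095)^20 − 1) = €248,602.00 × 0.2081656… = €51,750.3843…
Penalties + interest = €37,290.3000 + €51,750.3843… = €89,040.68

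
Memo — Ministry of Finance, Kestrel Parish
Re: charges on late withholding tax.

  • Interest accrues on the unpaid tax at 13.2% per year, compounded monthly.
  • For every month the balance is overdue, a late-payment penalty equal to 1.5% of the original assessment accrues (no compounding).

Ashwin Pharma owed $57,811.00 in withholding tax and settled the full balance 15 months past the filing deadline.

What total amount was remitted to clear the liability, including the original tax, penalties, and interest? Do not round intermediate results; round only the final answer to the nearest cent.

Late-payment penalty = 1.5% × $57,811.00 × 15 mo = $13,007.48…
Interest (13.2%/yr ÷ 12 = 1.1%/month): $57,811.00 × ((1 + 0.011)^15 − 1) = $10,309.4982…
Total = $57,811.00 + $13,007.4750 + $10,309.4982… = $81,127.97

$81,127.97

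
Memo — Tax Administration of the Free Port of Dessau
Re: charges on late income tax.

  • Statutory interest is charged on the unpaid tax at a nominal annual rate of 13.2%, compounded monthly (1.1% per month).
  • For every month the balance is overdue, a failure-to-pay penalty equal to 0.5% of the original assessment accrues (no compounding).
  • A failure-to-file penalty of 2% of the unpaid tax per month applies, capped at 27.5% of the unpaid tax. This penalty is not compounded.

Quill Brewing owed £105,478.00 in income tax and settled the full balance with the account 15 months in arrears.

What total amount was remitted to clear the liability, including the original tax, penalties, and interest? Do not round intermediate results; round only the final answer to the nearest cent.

Failure-to-file: 15 × 2% × £105,478.00 = £31,643.40, capped at 27.5% × £105,478.00 = £29,006.45
Failure-to-pay penalty: 15 × 0.5% × £105,478.00 = £7,910.85
Interest: £105,478.00 × ((1 + 0.011)^15 − 1) = £105,478.00 × 0.1783311… = £18,810.0059…
Total = £105,478.00 + £36,917.3000 + £18,810.0059… = £161,205.31

£161,205.31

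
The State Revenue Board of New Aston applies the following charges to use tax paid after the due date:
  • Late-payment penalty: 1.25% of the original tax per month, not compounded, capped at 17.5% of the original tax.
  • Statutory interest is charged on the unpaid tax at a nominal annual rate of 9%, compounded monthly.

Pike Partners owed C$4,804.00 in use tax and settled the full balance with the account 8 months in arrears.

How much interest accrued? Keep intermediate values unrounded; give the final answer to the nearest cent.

Interest (9%/yr ÷ 12 = 0.75%/month): C$4,804.00 × ((1 + 0.0075)^8 − 1) = C$295.9209…

C$295.92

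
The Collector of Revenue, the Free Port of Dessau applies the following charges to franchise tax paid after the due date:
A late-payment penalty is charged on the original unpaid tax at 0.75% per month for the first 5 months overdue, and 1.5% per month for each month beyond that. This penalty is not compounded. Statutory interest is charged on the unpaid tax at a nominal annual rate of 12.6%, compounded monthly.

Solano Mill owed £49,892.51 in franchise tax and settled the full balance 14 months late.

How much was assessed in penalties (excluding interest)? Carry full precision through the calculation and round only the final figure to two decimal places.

£8,606.46

Penalty, months 1–5: 5 × 0.75% × £49,892.51 = £1,870.97…
Penalty, months 6–14: 9 × 1.5% × £49,892.51 = £6,735.49…
Total penalty = £1,870.97… + £6,735.49… = £8,606.46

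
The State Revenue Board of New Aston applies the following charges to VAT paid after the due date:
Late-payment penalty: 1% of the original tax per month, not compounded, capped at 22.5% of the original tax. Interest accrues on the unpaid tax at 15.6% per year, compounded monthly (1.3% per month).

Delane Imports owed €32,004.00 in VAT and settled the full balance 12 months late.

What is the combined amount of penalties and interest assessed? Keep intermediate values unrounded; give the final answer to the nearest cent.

€9,206.01

Penalty: 12 × 1% × €32,004.00 = €3,840.48 (below the 22.5% cap of €7,200.90)
Interest: €32,004.00 × ((1 + 0.013)^12 − 1) = €32,004.00 × 0.1676518… = €5,365.5274…
Penalties + interest = €3,840.4800 + €5,365.5274… = €9,206.01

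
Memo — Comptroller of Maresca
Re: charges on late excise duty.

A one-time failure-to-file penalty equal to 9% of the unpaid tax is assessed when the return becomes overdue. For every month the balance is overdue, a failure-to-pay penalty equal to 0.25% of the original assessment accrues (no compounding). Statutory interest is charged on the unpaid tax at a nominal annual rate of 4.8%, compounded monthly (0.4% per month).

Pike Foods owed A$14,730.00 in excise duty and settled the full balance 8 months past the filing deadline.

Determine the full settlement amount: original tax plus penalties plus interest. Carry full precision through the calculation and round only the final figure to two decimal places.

A$16,828.31

Failure-to-file penalty: 9% × A$14,730.00 = A$1,325.70
Failure-to-pay penalty: 8 × 0.25% × A$14,730.00 = A$294.60
Interest: A$14,730.00 × ((1 + 0.004)^8 − 1) = A$14,730.00 × 0.0324516… = A$478.0121…
Total = A$14,730.00 + A$1,620.3000 + A$478.0121… = A$16,828.31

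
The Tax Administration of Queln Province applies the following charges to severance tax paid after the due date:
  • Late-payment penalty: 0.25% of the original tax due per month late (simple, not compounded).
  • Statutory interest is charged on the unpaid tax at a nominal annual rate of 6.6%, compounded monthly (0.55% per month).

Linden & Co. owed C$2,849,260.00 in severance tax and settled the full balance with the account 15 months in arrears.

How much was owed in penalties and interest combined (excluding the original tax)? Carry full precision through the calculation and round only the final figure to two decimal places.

Late-payment penalty: 15 × 0.25% × C$2,849,260.00 = C$106,847.25
Interest: C$2,849,260.00 × ((1 + 0.0055)^15 − 1) = C$2,849,260.00 × 0.0857532… = C$244,333.2052…
Penalties + interest = C$106,847.2500 + C$244,333.2052… = C$351,180.46

C$351,180.46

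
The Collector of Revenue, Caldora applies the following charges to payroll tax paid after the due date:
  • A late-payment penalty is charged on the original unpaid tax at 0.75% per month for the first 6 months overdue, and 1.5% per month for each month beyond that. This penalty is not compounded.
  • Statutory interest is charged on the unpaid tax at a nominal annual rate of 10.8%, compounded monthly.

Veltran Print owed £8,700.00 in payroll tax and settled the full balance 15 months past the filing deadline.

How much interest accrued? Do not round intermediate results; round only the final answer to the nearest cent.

£1,251.46

Interest (10.8%/yr ÷ 12 = 0.9%/month): £8,700.00 × ((1 + 0.009)^15 − 1) = £1,251.4587…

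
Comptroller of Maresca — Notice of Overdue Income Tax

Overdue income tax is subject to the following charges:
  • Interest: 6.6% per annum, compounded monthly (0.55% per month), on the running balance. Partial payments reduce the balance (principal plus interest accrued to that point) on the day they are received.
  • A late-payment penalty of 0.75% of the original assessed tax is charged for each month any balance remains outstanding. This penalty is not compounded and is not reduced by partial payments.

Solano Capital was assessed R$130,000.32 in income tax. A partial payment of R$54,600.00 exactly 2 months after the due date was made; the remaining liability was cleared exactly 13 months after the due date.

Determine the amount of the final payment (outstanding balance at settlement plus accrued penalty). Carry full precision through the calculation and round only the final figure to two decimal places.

Balance at month 2: R$130,000.3200 × (1 + 0.0055)^2 = R$131,434.2560…
After R$54,600.00 payment: R$131,434.2560… − R$54,600.00 = R$76,834.2560…
Balance at month 13: R$76,834.2560… × (1 + 0.0055)^11 = R$81,612.6941…
Penalty: 13 × 0.75% × R$130,000.32 = R$12,675.03…
Final settlement = outstanding balance + penalty = R$81,612.6941… + R$12,675.03… = R$94,287.73

R$94,287.73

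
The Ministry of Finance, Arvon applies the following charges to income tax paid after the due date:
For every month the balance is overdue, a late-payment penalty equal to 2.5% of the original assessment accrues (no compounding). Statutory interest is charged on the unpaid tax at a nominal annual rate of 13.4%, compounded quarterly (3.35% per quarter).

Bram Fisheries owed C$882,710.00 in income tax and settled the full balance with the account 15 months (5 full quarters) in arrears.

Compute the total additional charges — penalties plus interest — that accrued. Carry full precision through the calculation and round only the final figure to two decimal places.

C$489,113.84

Late-payment penalty: 15 × 2.5% × C$882,710.00 = C$331,016.25
Interest: C$882,710.00 × ((1 + 0.0335)^5 − 1) = C$882,710.00 × 0.1791048… = C$158,097.5920…
Penalties + interest = C$331,016.2500 + C$158,097.5920… = C$489,113.84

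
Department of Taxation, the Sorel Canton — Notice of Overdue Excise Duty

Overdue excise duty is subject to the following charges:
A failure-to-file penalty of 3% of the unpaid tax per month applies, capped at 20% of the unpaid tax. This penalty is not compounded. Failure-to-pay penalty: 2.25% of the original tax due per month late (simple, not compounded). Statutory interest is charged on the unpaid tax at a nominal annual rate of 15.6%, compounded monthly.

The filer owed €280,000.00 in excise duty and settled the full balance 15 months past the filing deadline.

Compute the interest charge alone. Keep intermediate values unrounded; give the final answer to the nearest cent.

Interest (15.6%/yr ÷ 12 = 1.3%/month): €280,000.00 × ((1 + 0.013)^15 − 1) = €59,859.7329…

€59,859.73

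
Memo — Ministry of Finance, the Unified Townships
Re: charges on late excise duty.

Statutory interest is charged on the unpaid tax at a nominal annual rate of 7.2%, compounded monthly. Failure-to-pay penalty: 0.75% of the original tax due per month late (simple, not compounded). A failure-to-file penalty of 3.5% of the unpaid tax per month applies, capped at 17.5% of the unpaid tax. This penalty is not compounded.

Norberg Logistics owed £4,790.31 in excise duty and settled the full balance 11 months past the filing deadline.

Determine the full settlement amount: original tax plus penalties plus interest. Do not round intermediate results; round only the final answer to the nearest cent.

Failure-to-file: 11 × 3.5% × £4,790.31 = £1,844.27…, capped at 17.5% × £4,790.31 = £838.30…
Failure-to-pay penalty: 11 × 0.75% × £4,790.31 = £395.20…
Interest (7.2%/yr ÷ 12 = 0.6%/month): £4,790.31 × ((1 + 0.006)^11 − 1) = £325.8181…
Total = £4,790.31 + £1,233.5048… + £325.8181… = £6,349.63

£6,349.63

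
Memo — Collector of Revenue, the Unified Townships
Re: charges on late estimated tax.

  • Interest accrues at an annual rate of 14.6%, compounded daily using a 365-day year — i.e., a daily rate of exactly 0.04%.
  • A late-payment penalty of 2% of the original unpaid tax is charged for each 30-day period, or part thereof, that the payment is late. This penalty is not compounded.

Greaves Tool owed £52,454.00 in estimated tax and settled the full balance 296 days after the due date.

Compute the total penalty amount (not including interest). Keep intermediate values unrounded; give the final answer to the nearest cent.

Penalty periods: ⌈296/30⌉ = 10; penalty = 10 × 2% × £52,454.00 = £10,490.80

£10,490.80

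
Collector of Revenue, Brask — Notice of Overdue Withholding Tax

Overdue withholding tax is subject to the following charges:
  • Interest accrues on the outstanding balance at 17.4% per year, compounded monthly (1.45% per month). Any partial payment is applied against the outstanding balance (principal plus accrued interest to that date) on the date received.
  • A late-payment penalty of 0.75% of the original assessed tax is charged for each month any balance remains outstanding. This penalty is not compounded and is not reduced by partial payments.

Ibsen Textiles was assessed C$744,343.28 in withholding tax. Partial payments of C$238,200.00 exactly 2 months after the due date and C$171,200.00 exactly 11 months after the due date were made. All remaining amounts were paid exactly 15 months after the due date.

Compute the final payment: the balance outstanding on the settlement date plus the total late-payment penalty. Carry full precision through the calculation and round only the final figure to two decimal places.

Balance at month 2: C$744,343.2800 × (1 + 0.0145)^2 = C$766,085.7333…
After C$238,200.00 payment: C$766,085.7333… − C$238,200.00 = C$527,885.7333…
Balance at month 11: C$527,885.7333… × (1 + 0.0145)^9 = C$600,908.5552…
After C$171,200.00 payment: C$600,908.5552… − C$171,200.00 = C$429,708.5552…
Balance at month 15: C$429,708.5552… × (1 + 0.0145)^4 = C$455,178.9879…
Penalty: 15 × 0.75% × C$744,343.28 = C$83,738.62…
Final settlement = outstanding balance + penalty = C$455,178.9879… + C$83,738.62… = C$538,917.61

C$538,917.61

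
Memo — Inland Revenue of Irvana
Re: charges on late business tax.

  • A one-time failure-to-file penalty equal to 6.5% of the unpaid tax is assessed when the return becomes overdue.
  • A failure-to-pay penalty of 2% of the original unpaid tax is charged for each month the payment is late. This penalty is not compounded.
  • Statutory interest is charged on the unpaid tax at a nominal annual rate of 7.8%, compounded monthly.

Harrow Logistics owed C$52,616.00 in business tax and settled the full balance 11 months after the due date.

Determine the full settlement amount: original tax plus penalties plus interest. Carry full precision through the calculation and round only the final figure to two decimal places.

Failure-to-file penalty: 6.5% × C$52,616.00 = C$3,420.04
Failure-to-pay penalty: 11 × 2% × C$52,616.00 = C$11,575.52
Interest (7.8%/yr ÷ 12 = 0.65%/month): C$52,616.00 × ((1 + 0.0065)^11 − 1) = C$3,886.7259…
Total = C$52,616.00 + C$14,995.5600 + C$3,886.7259… = C$71,498.29

C$71,498.29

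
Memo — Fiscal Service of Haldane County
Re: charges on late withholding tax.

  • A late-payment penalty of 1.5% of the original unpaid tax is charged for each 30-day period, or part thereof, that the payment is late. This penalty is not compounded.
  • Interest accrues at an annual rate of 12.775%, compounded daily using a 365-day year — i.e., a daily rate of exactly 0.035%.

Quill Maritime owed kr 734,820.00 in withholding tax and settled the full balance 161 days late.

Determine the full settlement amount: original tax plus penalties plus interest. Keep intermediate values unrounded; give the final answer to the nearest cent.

kr 843,542.11

Penalty periods: ⌈161/30⌉ = 6; penalty = 6 × 1.5% × kr 734,820.00 = kr 66,133.80
Interest: kr 734,820.00 × ((1 + 0.00035)^161 − 1) = kr 734,820.00 × 0.05795748… = kr 42,588.3135…
Total = kr 734,820.00 + kr 66,133.8000 + kr 42,588.3135… = kr 843,542.11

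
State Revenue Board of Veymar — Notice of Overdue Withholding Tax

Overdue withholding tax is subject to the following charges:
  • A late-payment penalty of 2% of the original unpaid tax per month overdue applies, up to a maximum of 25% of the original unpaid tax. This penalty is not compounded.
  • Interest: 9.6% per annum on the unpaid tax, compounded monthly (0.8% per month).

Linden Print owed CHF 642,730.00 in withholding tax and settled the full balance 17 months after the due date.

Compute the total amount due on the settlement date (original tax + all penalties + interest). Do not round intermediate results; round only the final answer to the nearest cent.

CHF 896,648.27

Penalty (uncapped): 17 × 2% × CHF 642,730.00 = CHF 218,528.20; cap = 25% × CHF 642,730.00 = CHF 160,682.50 → penalty = CHF 160,682.50
Interest: CHF 642,730.00 × ((1 + 0.008)^17 − 1) = CHF 642,730.00 × 0.1450621… = CHF 93,235.7729…
Total = CHF 642,730.00 + CHF 160,682.5000 + CHF 93,235.7729… = CHF 896,648.27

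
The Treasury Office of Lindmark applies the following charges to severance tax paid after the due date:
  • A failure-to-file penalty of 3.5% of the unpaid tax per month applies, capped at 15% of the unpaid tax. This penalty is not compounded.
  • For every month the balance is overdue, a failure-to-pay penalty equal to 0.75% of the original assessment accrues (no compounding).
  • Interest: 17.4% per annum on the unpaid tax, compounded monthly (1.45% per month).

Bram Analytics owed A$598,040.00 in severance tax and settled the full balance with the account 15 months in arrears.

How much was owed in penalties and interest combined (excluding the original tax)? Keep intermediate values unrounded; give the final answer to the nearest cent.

Failure-to-file: 15 × 3.5% × A$598,040.00 = A$313,971.00, capped at 15% × A$598,040.00 = A$89,706.00
Failure-to-pay penalty = 0.75% × A$598,040.00 × 15 mo = A$67,279.50
Interest: A$598,040.00 × ((1 + 0.0145)^15 − 1) = A$598,040.00 × 0.2410257… = A$144,143.0016…
Penalties + interest = A$156,985.5000 + A$144,143.0016… = A$301,128.50

A$301,128.50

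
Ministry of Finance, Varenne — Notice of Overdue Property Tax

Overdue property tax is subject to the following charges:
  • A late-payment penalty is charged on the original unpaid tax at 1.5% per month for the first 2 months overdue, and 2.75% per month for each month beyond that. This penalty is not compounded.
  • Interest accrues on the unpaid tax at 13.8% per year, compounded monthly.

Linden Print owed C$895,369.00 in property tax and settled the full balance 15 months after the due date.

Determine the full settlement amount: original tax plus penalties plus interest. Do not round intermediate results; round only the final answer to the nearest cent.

C$1,409,850.48

Penalty, months 1–2: 2 × 1.5% × C$895,369.00 = C$26,861.07
Penalty, months 3–15: 13 × 2.75% × C$895,369.00 = C$320,094.42…
Interest (13.8%/yr ÷ 12 = 1.15%/month): C$895,369.00 × ((1 + 0.0115)^15 − 1) = C$167,525.9913…
Total = C$895,369.00 + C$346,955.4875 + C$167,525.9913… = C$1,409,850.48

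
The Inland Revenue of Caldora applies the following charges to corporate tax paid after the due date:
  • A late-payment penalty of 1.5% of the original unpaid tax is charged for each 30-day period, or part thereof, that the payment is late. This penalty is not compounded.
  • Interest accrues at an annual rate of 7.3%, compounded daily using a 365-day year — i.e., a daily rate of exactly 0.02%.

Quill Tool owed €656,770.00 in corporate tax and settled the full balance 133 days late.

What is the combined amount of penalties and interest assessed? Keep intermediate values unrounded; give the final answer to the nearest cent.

€66,960.46

Penalty periods: ⌈133/30⌉ = 5; penalty = 5 × 1.5% × €656,770.00 = €49,257.75
Interest: €656,770.00 × ((1 + 0.0002)^133 − 1) = €656,770.00 × 0.02695421… = €17,702.7142…
Penalties + interest = €49,257.7500 + €17,702.7142… = €66,960.46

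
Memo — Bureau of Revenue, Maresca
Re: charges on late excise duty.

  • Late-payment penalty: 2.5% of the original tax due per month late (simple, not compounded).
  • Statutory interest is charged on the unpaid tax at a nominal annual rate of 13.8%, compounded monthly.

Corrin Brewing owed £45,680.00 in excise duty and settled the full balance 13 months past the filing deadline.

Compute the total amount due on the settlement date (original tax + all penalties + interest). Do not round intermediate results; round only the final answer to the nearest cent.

Late-payment penalty: 13 × 2.5% × £45,680.00 = £14,846.00
Interest (13.8%/yr ÷ 12 = 1.15%/month): £45,680.00 × ((1 + 0.0115)^13 − 1) = £7,320.8247…
Total = £45,680.00 + £14,846.0000 + £7,320.8247… = £67,846.82

£67,846.82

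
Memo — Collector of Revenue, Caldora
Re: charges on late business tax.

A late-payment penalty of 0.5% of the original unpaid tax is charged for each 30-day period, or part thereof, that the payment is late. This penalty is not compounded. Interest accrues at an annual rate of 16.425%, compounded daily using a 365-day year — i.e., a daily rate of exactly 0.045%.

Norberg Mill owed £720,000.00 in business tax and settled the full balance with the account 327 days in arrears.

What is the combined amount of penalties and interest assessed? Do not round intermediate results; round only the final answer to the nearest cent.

£153,712.36

Penalty periods: ⌈327/30⌉ = 11; penalty = 11 × 0.5% × £720,000.00 = £39,600.00
Interest: £720,000.00 × ((1 + 0.00045)^327 − 1) = £720,000.00 × 0.15848938… = £114,112.3564…
Penalties + interest = £39,600.0000 + £114,112.3564… = £153,712.36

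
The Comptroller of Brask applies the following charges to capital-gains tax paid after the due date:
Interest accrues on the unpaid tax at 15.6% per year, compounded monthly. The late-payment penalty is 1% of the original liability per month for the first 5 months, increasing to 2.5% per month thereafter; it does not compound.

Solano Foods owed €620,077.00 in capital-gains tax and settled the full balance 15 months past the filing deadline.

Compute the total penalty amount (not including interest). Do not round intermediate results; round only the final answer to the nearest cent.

€186,023.10

Penalty, months 1–5: 5 × 1% × €620,077.00 = €31,003.85
Penalty, months 6–15: 10 × 2.5% × €620,077.00 = €155,019.25
Total penalty = €31,003.85 + €155,019.25 = €186,023.10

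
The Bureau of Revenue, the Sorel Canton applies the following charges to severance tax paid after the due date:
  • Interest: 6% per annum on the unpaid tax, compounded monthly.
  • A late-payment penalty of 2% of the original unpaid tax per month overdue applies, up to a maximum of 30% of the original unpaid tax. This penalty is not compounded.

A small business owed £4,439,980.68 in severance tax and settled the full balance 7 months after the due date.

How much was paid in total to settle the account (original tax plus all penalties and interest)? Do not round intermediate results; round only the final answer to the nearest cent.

£5,219,327.81

Penalty: 7 × 2% × £4,439,980.68 = £621,597.30… (below the 30% cap of £1,331,994.20…)
Interest (6%/yr ÷ 12 = 0.5%/month): £4,439,980.68 × ((1 + 0.005)^7 − 1) = £157,749.8360…
Total = £4,439,980.68 + £621,597.2952 + £157,749.8360… = £5,219,327.81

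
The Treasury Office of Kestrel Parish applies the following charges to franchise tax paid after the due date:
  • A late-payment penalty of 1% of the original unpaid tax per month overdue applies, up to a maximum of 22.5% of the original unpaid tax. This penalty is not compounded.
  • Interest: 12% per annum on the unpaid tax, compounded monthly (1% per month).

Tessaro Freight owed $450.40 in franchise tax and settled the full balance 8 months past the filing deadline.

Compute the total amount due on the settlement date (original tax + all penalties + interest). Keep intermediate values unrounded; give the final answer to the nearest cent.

$523.75

Penalty: 8 × 1% × $450.40 = $36.03… (below the 22.5% cap of $101.34)
Interest: $450.40 × ((1 + 0.01)^8 − 1) = $450.40 × 0.0828567… = $37.3187…
Total = $450.40 + $36.0320 + $37.3187… = $523.75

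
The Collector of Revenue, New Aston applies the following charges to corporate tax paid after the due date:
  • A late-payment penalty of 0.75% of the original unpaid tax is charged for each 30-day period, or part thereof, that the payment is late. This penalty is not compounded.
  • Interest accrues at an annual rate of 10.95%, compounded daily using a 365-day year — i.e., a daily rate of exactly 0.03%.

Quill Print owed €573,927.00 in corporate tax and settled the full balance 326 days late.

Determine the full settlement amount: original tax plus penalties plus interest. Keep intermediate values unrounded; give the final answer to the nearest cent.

Penalty periods: ⌈326/30⌉ = 11; penalty = 11 × 0.75% × €573,927.00 = €47,348.98…
Interest: €573,927.00 × ((1 + 0.0003)^326 − 1) = €573,927.00 × 0.10272604… = €58,957.2484…
Total = €573,927.00 + €47,348.9775 + €58,957.2484… = €680,233.23

€680,233.23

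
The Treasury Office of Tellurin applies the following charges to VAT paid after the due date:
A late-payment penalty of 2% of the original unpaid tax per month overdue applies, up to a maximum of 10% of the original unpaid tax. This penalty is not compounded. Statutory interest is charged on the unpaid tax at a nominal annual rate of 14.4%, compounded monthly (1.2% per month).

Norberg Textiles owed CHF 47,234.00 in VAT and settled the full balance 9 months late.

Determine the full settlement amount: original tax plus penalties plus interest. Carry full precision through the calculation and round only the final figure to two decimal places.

CHF 57,310.51

Penalty (uncapped): 9 × 2% × CHF 47,234.00 = CHF 8,502.12; cap = 10% × CHF 47,234.00 = CHF 4,723.40 → penalty = CHF 4,723.40
Interest: CHF 47,234.00 × ((1 + 0.012)^9 − 1) = CHF 47,234.00 × 0.1133318… = CHF 5,353.1141…
Total = CHF 47,234.00 + CHF 4,723.4000 + CHF 5,353.1141… = CHF 57,310.51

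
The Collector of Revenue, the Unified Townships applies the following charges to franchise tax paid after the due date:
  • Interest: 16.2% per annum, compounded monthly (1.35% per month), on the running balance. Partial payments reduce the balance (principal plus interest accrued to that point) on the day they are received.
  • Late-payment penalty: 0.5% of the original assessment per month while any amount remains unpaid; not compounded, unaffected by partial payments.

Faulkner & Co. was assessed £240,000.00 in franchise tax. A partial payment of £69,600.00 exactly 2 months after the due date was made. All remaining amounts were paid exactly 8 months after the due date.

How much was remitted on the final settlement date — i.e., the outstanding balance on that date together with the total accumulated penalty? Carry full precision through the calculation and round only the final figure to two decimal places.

Balance at month 2: £240,000.0000 × (1 + 0.0135)^2 = £246,523.7400
After £69,600.00 payment: £246,523.7400 − £69,600.00 = £176,923.7400
Balance at month 8: £176,923.7400 × (1 + 0.0135)^6 = £191,747.0228…
Penalty: 8 × 0.5% × £240,000.00 = £9,600.00
Final settlement = outstanding balance + penalty = £191,747.0228… + £9,600.00 = £201,347.02

£201,347.02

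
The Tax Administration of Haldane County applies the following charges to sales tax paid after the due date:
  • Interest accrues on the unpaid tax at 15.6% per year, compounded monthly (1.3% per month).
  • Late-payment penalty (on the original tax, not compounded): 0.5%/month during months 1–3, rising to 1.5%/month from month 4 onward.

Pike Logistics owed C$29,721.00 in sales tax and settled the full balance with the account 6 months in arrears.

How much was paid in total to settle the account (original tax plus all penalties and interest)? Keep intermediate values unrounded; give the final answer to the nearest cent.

Penalty, months 1–3: 3 × 0.5% × C$29,721.00 = C$445.82…
Penalty, months 4–6: 3 × 1.5% × C$29,721.00 = C$1,337.45…
Interest: C$29,721.00 × ((1 + 0.013)^6 − 1) = C$29,721.00 × 0.0805794… = C$2,394.8995…
Total = C$29,721.00 + C$1,783.2600 + C$2,394.8995… = C$33,899.16

C$33,899.16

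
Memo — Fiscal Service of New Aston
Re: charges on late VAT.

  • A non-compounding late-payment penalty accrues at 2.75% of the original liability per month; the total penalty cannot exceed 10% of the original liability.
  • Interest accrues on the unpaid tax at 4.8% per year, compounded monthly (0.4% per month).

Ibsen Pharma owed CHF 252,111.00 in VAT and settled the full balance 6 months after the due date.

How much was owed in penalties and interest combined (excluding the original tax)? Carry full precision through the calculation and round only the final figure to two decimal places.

Penalty (uncapped): 6 × 2.75% × CHF 252,111.00 = CHF 41,598.32…; cap = 10% × CHF 252,111.00 = CHF 25,211.10 → penalty = CHF 25,211.10
Interest: CHF 252,111.00 × ((1 + 0.004)^6 − 1) = CHF 252,111.00 × 0.0242413… = CHF 6,111.4943…
Penalties + interest = CHF 25,211.1000 + CHF 6,111.4943… = CHF 31,322.59

CHF 31,322.59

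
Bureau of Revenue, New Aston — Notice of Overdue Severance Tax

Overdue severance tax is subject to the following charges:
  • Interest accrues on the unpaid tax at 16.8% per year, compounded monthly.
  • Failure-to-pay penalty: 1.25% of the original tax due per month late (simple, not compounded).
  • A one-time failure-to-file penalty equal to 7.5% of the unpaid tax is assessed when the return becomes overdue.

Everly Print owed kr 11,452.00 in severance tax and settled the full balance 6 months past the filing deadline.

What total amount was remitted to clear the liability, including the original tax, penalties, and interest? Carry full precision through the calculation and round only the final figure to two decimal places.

Failure-to-file penalty: 7.5% × kr 11,452.00 = kr 858.90
Failure-to-pay penalty = 1.25% × kr 11,452.00 × 6 mo = kr 858.90
Interest (16.8%/yr ÷ 12 = 1.4%/month): kr 11,452.00 × ((1 + 0.014)^6 − 1) = kr 996.2720…
Total = kr 11,452.00 + kr 1,717.8000 + kr 996.2720… = kr 14,166.07

kr 14,166.07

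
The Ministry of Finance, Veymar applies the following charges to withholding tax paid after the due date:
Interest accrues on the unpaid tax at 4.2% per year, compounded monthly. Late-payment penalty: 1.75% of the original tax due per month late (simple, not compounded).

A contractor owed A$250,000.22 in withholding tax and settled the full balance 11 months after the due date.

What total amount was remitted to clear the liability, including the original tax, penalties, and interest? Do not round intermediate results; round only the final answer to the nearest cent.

A$307,920.49

Late-payment penalty = 1.75% × A$250,000.22 × 11 mo = A$48,125.04…
Interest (4.2%/yr ÷ 12 = 0.35%/month): A$250,000.22 × ((1 + 0.0035)^11 − 1) = A$9,795.2272…
Total = A$250,000.22 + A$48,125.0424… + A$9,795.2272… = A$307,920.49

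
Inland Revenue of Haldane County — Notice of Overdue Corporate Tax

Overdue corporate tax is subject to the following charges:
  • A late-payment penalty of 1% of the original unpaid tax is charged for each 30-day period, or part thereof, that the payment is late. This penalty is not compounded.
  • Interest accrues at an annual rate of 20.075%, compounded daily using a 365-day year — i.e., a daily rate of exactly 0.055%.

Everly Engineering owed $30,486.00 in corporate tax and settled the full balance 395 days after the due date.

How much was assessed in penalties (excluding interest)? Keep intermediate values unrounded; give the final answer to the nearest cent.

$4,268.04

Penalty periods: ⌈395/30⌉ = 14; penalty = 14 × 1% × $30,486.00 = $4,268.04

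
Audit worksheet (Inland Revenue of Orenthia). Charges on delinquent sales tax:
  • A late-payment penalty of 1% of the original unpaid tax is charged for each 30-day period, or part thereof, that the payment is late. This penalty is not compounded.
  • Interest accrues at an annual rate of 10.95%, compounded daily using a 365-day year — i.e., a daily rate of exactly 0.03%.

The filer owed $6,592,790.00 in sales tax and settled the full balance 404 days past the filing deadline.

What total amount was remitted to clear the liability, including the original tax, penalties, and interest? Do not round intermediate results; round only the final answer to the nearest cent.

$8,365,130.67

Penalty periods: ⌈404/30⌉ = 14; penalty = 14 × 1% × $6,592,790.00 = $922,990.60
Interest: $6,592,790.00 × ((1 + 0.0003)^404 − 1) = $6,592,790.00 × 0.12883014… = $849,350.0700…
Total = $6,592,790.00 + $922,990.6000 + $849,350.0700… = $8,365,130.67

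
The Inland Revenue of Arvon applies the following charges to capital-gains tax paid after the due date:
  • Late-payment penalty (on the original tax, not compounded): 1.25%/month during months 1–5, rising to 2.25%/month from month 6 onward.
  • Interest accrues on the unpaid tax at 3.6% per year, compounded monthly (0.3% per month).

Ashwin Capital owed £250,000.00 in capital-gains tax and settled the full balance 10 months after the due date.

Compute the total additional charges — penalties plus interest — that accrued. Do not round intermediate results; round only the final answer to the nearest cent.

Penalty, months 1–5: 5 × 1.25% × £250,000.00 = £15,625.00
Penalty, months 6–10: 5 × 2.25% × £250,000.00 = £28,125.00
Interest: £250,000.00 × ((1 + 0.003)^10 − 1) = £250,000.00 × 0.0304083… = £7,602.0643…
Penalties + interest = £43,750.0000 + £7,602.0643… = £51,352.06

£51,352.06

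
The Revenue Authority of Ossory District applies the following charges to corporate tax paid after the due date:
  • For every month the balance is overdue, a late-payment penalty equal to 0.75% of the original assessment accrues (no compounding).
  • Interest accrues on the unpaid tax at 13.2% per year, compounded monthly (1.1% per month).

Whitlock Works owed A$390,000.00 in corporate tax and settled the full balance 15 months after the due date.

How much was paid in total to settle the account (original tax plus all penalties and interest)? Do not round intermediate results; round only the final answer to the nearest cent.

A$503,424.12

Late-payment penalty: 15 × 0.75% × A$390,000.00 = A$43,875.00
Interest: A$390,000.00 × ((1 + 0.011)^15 − 1) = A$390,000.00 × 0.1783311… = A$69,549.1222…
Total = A$390,000.00 + A$43,875.0000 + A$69,549.1222… = A$503,424.12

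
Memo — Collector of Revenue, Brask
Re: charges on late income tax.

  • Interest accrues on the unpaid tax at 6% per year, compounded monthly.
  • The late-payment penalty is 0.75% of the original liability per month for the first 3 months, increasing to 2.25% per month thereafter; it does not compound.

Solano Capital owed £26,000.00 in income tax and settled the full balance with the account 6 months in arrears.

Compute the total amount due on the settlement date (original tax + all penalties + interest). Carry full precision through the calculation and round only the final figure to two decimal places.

Penalty, months 1–3: 3 × 0.75% × £26,000.00 = £585.00
Penalty, months 4–6: 3 × 2.25% × £26,000.00 = £1,755.00
Interest (6%/yr ÷ 12 = 0.5%/month): £26,000.00 × ((1 + 0.005)^6 − 1) = £789.8152…
Total = £26,000.00 + £2,340.0000 + £789.8152… = £29,129.82

£29,129.82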